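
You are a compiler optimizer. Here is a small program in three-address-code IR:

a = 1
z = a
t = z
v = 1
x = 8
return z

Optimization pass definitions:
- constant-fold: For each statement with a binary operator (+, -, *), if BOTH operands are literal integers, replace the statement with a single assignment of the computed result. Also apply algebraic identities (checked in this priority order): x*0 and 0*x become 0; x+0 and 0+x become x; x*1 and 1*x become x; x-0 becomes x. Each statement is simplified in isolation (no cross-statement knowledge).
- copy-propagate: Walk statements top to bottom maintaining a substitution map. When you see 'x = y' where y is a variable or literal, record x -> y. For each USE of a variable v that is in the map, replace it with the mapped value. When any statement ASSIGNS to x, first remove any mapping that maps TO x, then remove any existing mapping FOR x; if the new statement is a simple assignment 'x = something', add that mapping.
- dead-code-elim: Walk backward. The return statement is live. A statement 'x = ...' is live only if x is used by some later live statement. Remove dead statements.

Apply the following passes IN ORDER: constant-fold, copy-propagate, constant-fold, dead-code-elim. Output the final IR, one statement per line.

Initial IR:
  a = 1
  z = a
  t = z
  v = 1
  x = 8
  return z
After constant-fold (6 stmts):
  a = 1
  z = a
  t = z
  v = 1
  x = 8
  return z
After copy-propagate (6 stmts):
  a = 1
  z = 1
  t = 1
  v = 1
  x = 8
  return 1
After constant-fold (6 stmts):
  a = 1
  z = 1
  t = 1
  v = 1
  x = 8
  return 1
After dead-code-elim (1 stmts):
  return 1

Answer: return 1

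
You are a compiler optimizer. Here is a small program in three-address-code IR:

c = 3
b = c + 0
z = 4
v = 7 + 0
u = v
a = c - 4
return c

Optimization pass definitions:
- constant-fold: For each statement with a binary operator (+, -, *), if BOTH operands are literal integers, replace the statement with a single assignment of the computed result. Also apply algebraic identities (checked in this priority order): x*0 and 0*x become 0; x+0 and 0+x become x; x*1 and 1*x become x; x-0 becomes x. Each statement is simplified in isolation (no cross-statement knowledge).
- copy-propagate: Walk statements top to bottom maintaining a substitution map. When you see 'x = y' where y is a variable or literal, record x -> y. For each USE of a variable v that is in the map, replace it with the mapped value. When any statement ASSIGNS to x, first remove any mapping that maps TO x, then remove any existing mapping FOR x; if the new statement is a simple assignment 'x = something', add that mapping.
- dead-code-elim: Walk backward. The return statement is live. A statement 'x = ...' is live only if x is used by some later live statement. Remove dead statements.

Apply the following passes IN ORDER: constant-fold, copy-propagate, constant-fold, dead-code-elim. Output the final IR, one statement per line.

Initial IR:
  c = 3
  b = c + 0
  z = 4
  v = 7 + 0
  u = v
  a = c - 4
  return c
After constant-fold (7 stmts):
  c = 3
  b = c
  z = 4
  v = 7
  u = v
  a = c - 4
  return c
After copy-propagate (7 stmts):
  c = 3
  b = 3
  z = 4
  v = 7
  u = 7
  a = 3 - 4
  return 3
After constant-fold (7 stmts):
  c = 3
  b = 3
  z = 4
  v = 7
  u = 7
  a = -1
  return 3
After dead-code-elim (1 stmts):
  return 3

Answer: return 3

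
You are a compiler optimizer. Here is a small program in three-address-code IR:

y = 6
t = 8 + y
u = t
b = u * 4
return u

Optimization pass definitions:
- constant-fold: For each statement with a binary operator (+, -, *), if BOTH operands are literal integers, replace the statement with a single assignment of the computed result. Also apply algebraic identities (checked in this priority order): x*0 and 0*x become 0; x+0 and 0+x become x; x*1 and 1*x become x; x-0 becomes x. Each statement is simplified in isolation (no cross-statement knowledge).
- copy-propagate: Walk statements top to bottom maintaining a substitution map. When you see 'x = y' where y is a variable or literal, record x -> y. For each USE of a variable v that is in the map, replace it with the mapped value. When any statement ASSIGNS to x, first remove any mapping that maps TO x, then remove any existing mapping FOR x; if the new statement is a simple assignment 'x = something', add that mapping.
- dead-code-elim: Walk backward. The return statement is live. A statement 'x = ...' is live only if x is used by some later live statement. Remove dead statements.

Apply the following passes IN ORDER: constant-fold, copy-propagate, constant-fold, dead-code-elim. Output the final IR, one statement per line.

Initial IR:
  y = 6
  t = 8 + y
  u = t
  b = u * 4
  return u
After constant-fold (5 stmts):
  y = 6
  t = 8 + y
  u = t
  b = u * 4
  return u
After copy-propagate (5 stmts):
  y = 6
  t = 8 + 6
  u = t
  b = t * 4
  return t
After constant-fold (5 stmts):
  y = 6
  t = 14
  u = t
  b = t * 4
  return t
After dead-code-elim (2 stmts):
  t = 14
  return t

Answer: t = 14
return t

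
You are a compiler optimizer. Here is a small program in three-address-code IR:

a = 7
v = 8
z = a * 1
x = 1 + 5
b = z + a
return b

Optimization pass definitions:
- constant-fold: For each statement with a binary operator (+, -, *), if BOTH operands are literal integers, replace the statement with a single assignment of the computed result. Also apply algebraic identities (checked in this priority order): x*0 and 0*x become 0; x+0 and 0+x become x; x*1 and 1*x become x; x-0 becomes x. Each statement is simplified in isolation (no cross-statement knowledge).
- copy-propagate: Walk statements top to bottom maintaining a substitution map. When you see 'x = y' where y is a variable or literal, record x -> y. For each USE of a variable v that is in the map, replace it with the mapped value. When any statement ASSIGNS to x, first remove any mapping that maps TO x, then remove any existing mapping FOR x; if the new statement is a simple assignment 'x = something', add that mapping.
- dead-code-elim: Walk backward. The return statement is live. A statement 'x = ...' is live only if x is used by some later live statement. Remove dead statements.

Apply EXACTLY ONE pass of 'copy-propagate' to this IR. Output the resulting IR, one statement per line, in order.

Answer: a = 7
v = 8
z = 7 * 1
x = 1 + 5
b = z + 7
return b

Derivation:
Applying copy-propagate statement-by-statement:
  [1] a = 7  (unchanged)
  [2] v = 8  (unchanged)
  [3] z = a * 1  -> z = 7 * 1
  [4] x = 1 + 5  (unchanged)
  [5] b = z + a  -> b = z + 7
  [6] return b  (unchanged)
Result (6 stmts):
  a = 7
  v = 8
  z = 7 * 1
  x = 1 + 5
  b = z + 7
  return b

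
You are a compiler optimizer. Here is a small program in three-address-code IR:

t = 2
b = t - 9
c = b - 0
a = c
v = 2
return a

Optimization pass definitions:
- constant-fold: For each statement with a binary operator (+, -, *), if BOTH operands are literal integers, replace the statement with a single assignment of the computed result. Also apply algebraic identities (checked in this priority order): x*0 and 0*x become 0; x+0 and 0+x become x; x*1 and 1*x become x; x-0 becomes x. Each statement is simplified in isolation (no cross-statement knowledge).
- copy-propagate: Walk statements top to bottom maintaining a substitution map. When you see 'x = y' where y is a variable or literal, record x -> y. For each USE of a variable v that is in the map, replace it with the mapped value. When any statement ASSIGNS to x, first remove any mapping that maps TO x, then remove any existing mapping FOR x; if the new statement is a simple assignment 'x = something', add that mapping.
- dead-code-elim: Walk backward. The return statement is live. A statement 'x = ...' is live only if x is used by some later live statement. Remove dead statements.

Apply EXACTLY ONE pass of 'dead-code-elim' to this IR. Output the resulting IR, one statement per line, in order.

Answer: t = 2
b = t - 9
c = b - 0
a = c
return a

Derivation:
Applying dead-code-elim statement-by-statement:
  [6] return a  -> KEEP (return); live=['a']
  [5] v = 2  -> DEAD (v not live)
  [4] a = c  -> KEEP; live=['c']
  [3] c = b - 0  -> KEEP; live=['b']
  [2] b = t - 9  -> KEEP; live=['t']
  [1] t = 2  -> KEEP; live=[]
Result (5 stmts):
  t = 2
  b = t - 9
  c = b - 0
  a = c
  return a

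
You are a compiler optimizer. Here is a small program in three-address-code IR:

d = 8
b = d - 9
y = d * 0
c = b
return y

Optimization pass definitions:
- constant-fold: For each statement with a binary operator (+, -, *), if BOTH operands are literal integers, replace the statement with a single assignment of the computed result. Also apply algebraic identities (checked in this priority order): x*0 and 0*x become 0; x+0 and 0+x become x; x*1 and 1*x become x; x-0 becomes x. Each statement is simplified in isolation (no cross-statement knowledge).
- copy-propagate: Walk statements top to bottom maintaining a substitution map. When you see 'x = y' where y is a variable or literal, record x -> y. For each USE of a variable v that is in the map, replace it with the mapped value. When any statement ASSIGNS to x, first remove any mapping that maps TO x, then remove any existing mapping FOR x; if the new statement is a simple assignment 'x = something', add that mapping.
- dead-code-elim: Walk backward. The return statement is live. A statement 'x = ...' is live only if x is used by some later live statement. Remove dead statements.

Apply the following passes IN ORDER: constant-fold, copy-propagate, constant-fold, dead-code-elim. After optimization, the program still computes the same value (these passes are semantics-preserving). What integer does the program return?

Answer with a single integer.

Answer: 0

Derivation:
Initial IR:
  d = 8
  b = d - 9
  y = d * 0
  c = b
  return y
After constant-fold (5 stmts):
  d = 8
  b = d - 9
  y = 0
  c = b
  return y
After copy-propagate (5 stmts):
  d = 8
  b = 8 - 9
  y = 0
  c = b
  return 0
After constant-fold (5 stmts):
  d = 8
  b = -1
  y = 0
  c = b
  return 0
After dead-code-elim (1 stmts):
  return 0
Evaluate:
  d = 8  =>  d = 8
  b = d - 9  =>  b = -1
  y = d * 0  =>  y = 0
  c = b  =>  c = -1
  return y = 0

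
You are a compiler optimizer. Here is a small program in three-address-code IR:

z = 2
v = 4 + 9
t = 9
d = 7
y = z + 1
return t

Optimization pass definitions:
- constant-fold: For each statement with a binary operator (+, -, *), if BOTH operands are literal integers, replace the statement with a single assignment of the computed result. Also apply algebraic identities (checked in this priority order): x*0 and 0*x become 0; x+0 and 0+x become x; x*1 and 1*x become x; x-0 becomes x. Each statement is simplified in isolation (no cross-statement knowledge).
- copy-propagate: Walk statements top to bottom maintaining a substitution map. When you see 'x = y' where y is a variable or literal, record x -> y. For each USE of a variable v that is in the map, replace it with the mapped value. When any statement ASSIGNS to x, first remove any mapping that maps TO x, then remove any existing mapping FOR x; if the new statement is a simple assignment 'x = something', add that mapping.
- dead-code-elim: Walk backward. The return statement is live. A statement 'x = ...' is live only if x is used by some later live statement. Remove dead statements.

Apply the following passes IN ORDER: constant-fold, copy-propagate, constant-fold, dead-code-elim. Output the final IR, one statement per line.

Answer: return 9

Derivation:
Initial IR:
  z = 2
  v = 4 + 9
  t = 9
  d = 7
  y = z + 1
  return t
After constant-fold (6 stmts):
  z = 2
  v = 13
  t = 9
  d = 7
  y = z + 1
  return t
After copy-propagate (6 stmts):
  z = 2
  v = 13
  t = 9
  d = 7
  y = 2 + 1
  return 9
After constant-fold (6 stmts):
  z = 2
  v = 13
  t = 9
  d = 7
  y = 3
  return 9
After dead-code-elim (1 stmts):
  return 9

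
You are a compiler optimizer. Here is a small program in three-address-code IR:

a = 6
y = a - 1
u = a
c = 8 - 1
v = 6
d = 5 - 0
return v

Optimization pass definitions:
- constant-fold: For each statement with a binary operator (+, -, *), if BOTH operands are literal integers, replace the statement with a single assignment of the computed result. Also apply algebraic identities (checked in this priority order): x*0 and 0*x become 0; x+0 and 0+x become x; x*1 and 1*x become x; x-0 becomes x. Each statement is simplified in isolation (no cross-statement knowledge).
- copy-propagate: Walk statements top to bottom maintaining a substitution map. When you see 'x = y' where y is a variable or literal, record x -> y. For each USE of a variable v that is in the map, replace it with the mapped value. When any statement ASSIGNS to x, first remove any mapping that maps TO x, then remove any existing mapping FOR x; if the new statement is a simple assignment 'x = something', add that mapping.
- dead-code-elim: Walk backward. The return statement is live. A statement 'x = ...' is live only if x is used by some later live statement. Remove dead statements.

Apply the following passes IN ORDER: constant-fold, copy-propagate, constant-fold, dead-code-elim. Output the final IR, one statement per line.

Initial IR:
  a = 6
  y = a - 1
  u = a
  c = 8 - 1
  v = 6
  d = 5 - 0
  return v
After constant-fold (7 stmts):
  a = 6
  y = a - 1
  u = a
  c = 7
  v = 6
  d = 5
  return v
After copy-propagate (7 stmts):
  a = 6
  y = 6 - 1
  u = 6
  c = 7
  v = 6
  d = 5
  return 6
After constant-fold (7 stmts):
  a = 6
  y = 5
  u = 6
  c = 7
  v = 6
  d = 5
  return 6
After dead-code-elim (1 stmts):
  return 6

Answer: return 6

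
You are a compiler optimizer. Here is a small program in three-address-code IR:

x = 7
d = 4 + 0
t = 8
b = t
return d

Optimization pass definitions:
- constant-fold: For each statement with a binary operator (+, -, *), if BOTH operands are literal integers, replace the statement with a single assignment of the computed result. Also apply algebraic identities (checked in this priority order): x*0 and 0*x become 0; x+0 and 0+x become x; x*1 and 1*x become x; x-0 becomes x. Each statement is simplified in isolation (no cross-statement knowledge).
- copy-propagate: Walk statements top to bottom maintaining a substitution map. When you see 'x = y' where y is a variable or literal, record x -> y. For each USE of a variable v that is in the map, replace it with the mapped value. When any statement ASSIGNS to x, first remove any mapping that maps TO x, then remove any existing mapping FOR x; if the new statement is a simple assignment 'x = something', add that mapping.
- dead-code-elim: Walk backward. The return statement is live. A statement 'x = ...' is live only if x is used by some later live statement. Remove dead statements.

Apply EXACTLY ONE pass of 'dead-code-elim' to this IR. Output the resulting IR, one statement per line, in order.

Applying dead-code-elim statement-by-statement:
  [5] return d  -> KEEP (return); live=['d']
  [4] b = t  -> DEAD (b not live)
  [3] t = 8  -> DEAD (t not live)
  [2] d = 4 + 0  -> KEEP; live=[]
  [1] x = 7  -> DEAD (x not live)
Result (2 stmts):
  d = 4 + 0
  return d

Answer: d = 4 + 0
return d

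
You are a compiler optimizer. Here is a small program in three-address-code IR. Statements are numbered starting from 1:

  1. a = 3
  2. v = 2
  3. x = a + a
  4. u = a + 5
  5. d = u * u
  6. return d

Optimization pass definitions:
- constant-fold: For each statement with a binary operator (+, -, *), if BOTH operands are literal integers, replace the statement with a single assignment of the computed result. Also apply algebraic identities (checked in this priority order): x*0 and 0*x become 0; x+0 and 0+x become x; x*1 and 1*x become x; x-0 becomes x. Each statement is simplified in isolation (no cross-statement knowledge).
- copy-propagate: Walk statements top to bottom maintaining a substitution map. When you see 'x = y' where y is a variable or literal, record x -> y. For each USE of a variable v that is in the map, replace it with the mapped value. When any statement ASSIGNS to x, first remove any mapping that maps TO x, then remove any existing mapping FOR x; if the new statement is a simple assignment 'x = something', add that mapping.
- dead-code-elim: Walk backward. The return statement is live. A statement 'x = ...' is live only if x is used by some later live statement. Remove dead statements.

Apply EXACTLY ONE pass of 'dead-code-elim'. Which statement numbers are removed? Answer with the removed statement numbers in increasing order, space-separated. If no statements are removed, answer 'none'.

Answer: 2 3

Derivation:
Backward liveness scan:
Stmt 1 'a = 3': KEEP (a is live); live-in = []
Stmt 2 'v = 2': DEAD (v not in live set ['a'])
Stmt 3 'x = a + a': DEAD (x not in live set ['a'])
Stmt 4 'u = a + 5': KEEP (u is live); live-in = ['a']
Stmt 5 'd = u * u': KEEP (d is live); live-in = ['u']
Stmt 6 'return d': KEEP (return); live-in = ['d']
Removed statement numbers: [2, 3]
Surviving IR:
  a = 3
  u = a + 5
  d = u * u
  return d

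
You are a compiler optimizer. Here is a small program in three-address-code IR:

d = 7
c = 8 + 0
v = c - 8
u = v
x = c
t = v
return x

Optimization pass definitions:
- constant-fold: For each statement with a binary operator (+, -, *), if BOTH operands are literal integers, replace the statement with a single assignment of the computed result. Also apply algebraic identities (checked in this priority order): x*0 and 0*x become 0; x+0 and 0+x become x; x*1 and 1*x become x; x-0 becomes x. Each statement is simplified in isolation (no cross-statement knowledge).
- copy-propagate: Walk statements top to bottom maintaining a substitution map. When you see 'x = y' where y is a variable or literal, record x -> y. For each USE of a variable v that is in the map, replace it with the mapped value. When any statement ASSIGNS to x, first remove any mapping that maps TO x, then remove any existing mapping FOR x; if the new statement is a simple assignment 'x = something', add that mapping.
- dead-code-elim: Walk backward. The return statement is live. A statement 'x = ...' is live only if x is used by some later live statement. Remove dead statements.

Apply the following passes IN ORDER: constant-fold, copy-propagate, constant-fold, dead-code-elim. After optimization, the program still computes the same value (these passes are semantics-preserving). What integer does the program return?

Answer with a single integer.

Answer: 8

Derivation:
Initial IR:
  d = 7
  c = 8 + 0
  v = c - 8
  u = v
  x = c
  t = v
  return x
After constant-fold (7 stmts):
  d = 7
  c = 8
  v = c - 8
  u = v
  x = c
  t = v
  return x
After copy-propagate (7 stmts):
  d = 7
  c = 8
  v = 8 - 8
  u = v
  x = 8
  t = v
  return 8
After constant-fold (7 stmts):
  d = 7
  c = 8
  v = 0
  u = v
  x = 8
  t = v
  return 8
After dead-code-elim (1 stmts):
  return 8
Evaluate:
  d = 7  =>  d = 7
  c = 8 + 0  =>  c = 8
  v = c - 8  =>  v = 0
  u = v  =>  u = 0
  x = c  =>  x = 8
  t = v  =>  t = 0
  return x = 8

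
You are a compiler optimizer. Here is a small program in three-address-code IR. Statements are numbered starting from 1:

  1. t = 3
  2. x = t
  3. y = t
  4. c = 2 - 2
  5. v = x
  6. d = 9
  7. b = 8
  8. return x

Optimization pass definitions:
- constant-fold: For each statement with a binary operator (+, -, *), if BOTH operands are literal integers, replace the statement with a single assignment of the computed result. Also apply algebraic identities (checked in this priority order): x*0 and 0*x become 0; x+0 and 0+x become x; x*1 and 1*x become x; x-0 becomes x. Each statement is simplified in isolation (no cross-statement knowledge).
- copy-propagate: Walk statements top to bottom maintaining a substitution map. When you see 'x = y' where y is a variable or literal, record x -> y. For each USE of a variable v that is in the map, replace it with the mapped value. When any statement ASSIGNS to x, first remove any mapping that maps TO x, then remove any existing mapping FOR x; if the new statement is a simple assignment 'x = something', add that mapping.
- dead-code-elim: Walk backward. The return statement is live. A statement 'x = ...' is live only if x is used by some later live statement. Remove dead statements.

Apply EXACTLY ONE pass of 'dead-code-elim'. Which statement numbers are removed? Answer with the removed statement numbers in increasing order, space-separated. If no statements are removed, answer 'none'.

Answer: 3 4 5 6 7

Derivation:
Backward liveness scan:
Stmt 1 't = 3': KEEP (t is live); live-in = []
Stmt 2 'x = t': KEEP (x is live); live-in = ['t']
Stmt 3 'y = t': DEAD (y not in live set ['x'])
Stmt 4 'c = 2 - 2': DEAD (c not in live set ['x'])
Stmt 5 'v = x': DEAD (v not in live set ['x'])
Stmt 6 'd = 9': DEAD (d not in live set ['x'])
Stmt 7 'b = 8': DEAD (b not in live set ['x'])
Stmt 8 'return x': KEEP (return); live-in = ['x']
Removed statement numbers: [3, 4, 5, 6, 7]
Surviving IR:
  t = 3
  x = t
  return x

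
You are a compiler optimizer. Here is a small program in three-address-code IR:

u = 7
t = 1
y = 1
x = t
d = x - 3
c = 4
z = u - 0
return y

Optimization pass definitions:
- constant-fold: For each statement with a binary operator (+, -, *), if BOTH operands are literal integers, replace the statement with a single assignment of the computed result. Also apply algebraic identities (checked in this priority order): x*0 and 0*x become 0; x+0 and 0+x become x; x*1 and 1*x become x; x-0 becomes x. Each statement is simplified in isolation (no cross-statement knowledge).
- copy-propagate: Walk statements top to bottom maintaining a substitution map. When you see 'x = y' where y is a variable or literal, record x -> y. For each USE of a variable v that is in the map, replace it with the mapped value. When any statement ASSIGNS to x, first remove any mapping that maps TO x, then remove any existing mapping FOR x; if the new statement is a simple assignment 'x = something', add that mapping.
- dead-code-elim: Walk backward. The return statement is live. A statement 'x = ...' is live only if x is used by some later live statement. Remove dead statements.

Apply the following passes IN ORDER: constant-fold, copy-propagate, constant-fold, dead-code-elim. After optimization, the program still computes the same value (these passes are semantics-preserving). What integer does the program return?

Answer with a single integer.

Answer: 1

Derivation:
Initial IR:
  u = 7
  t = 1
  y = 1
  x = t
  d = x - 3
  c = 4
  z = u - 0
  return y
After constant-fold (8 stmts):
  u = 7
  t = 1
  y = 1
  x = t
  d = x - 3
  c = 4
  z = u
  return y
After copy-propagate (8 stmts):
  u = 7
  t = 1
  y = 1
  x = 1
  d = 1 - 3
  c = 4
  z = 7
  return 1
After constant-fold (8 stmts):
  u = 7
  t = 1
  y = 1
  x = 1
  d = -2
  c = 4
  z = 7
  return 1
After dead-code-elim (1 stmts):
  return 1
Evaluate:
  u = 7  =>  u = 7
  t = 1  =>  t = 1
  y = 1  =>  y = 1
  x = t  =>  x = 1
  d = x - 3  =>  d = -2
  c = 4  =>  c = 4
  z = u - 0  =>  z = 7
  return y = 1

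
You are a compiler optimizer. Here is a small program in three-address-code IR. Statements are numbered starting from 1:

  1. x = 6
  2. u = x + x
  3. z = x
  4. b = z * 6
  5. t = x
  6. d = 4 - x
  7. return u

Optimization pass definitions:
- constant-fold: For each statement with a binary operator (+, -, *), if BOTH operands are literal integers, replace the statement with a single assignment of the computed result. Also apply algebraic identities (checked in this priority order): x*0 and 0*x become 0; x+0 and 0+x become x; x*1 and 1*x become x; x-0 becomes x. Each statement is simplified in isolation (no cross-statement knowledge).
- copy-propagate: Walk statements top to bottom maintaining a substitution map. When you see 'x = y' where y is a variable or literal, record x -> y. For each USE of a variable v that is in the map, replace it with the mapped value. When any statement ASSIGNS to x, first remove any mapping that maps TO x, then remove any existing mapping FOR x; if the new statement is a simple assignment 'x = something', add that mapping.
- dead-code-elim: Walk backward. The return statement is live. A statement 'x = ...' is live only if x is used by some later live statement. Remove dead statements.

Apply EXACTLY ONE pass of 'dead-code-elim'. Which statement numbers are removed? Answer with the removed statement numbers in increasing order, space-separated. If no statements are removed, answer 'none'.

Answer: 3 4 5 6

Derivation:
Backward liveness scan:
Stmt 1 'x = 6': KEEP (x is live); live-in = []
Stmt 2 'u = x + x': KEEP (u is live); live-in = ['x']
Stmt 3 'z = x': DEAD (z not in live set ['u'])
Stmt 4 'b = z * 6': DEAD (b not in live set ['u'])
Stmt 5 't = x': DEAD (t not in live set ['u'])
Stmt 6 'd = 4 - x': DEAD (d not in live set ['u'])
Stmt 7 'return u': KEEP (return); live-in = ['u']
Removed statement numbers: [3, 4, 5, 6]
Surviving IR:
  x = 6
  u = x + x
  return u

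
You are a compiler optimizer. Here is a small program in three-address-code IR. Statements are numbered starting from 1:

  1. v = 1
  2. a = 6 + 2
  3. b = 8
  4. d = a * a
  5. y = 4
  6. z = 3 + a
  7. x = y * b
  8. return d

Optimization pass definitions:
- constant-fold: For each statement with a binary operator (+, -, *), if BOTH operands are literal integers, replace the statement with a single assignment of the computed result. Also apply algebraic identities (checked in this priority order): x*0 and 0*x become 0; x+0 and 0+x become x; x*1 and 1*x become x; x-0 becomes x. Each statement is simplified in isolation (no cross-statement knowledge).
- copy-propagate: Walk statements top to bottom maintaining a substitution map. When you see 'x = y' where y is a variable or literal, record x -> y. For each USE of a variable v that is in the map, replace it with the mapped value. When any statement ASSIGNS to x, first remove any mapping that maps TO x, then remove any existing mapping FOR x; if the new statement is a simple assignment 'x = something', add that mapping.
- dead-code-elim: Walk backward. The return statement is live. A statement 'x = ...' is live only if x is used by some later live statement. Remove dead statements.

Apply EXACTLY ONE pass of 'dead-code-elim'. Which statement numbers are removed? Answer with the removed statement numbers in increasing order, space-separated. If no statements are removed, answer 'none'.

Answer: 1 3 5 6 7

Derivation:
Backward liveness scan:
Stmt 1 'v = 1': DEAD (v not in live set [])
Stmt 2 'a = 6 + 2': KEEP (a is live); live-in = []
Stmt 3 'b = 8': DEAD (b not in live set ['a'])
Stmt 4 'd = a * a': KEEP (d is live); live-in = ['a']
Stmt 5 'y = 4': DEAD (y not in live set ['d'])
Stmt 6 'z = 3 + a': DEAD (z not in live set ['d'])
Stmt 7 'x = y * b': DEAD (x not in live set ['d'])
Stmt 8 'return d': KEEP (return); live-in = ['d']
Removed statement numbers: [1, 3, 5, 6, 7]
Surviving IR:
  a = 6 + 2
  d = a * a
  return d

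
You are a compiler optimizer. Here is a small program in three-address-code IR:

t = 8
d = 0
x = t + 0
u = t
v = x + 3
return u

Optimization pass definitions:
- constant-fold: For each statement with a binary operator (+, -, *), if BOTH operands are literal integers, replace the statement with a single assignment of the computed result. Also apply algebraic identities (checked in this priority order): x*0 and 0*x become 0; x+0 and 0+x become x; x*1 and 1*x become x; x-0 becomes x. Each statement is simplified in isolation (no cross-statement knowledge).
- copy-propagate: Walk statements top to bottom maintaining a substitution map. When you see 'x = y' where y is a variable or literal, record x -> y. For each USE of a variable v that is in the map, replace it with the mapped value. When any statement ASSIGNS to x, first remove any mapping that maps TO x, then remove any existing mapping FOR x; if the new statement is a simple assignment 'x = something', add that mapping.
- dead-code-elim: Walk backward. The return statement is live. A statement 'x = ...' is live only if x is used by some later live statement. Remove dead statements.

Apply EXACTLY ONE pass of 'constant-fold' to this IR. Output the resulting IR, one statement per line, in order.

Answer: t = 8
d = 0
x = t
u = t
v = x + 3
return u

Derivation:
Applying constant-fold statement-by-statement:
  [1] t = 8  (unchanged)
  [2] d = 0  (unchanged)
  [3] x = t + 0  -> x = t
  [4] u = t  (unchanged)
  [5] v = x + 3  (unchanged)
  [6] return u  (unchanged)
Result (6 stmts):
  t = 8
  d = 0
  x = t
  u = t
  v = x + 3
  return u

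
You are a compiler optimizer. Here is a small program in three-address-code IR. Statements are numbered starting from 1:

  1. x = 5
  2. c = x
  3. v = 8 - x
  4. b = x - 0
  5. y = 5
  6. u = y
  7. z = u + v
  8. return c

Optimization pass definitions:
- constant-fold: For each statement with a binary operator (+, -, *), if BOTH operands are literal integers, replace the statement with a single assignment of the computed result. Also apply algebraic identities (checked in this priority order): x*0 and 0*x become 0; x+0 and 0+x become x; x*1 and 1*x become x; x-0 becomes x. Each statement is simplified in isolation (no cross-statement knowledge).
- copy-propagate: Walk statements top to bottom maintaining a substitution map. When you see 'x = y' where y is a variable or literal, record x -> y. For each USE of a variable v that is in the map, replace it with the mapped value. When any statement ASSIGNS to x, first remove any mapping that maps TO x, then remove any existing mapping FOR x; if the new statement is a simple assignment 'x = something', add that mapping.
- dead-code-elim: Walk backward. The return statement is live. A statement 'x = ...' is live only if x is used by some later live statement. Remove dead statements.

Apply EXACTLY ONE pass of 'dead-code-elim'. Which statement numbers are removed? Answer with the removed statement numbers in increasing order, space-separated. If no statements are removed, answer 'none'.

Answer: 3 4 5 6 7

Derivation:
Backward liveness scan:
Stmt 1 'x = 5': KEEP (x is live); live-in = []
Stmt 2 'c = x': KEEP (c is live); live-in = ['x']
Stmt 3 'v = 8 - x': DEAD (v not in live set ['c'])
Stmt 4 'b = x - 0': DEAD (b not in live set ['c'])
Stmt 5 'y = 5': DEAD (y not in live set ['c'])
Stmt 6 'u = y': DEAD (u not in live set ['c'])
Stmt 7 'z = u + v': DEAD (z not in live set ['c'])
Stmt 8 'return c': KEEP (return); live-in = ['c']
Removed statement numbers: [3, 4, 5, 6, 7]
Surviving IR:
  x = 5
  c = x
  return c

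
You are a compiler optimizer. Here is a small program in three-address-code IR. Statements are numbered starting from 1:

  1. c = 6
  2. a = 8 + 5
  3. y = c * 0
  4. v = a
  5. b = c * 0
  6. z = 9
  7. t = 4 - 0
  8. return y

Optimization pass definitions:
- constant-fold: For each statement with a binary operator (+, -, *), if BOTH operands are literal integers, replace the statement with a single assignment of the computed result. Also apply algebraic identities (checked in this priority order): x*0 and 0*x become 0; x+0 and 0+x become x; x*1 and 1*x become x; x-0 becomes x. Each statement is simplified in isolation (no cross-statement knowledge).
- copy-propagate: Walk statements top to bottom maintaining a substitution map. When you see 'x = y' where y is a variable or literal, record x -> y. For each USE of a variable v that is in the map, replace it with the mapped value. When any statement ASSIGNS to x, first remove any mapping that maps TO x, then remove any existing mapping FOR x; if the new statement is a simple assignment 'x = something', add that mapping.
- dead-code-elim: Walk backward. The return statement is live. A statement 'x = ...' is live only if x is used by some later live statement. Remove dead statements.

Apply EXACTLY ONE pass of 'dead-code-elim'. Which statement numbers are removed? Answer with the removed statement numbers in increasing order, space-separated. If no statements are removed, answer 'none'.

Backward liveness scan:
Stmt 1 'c = 6': KEEP (c is live); live-in = []
Stmt 2 'a = 8 + 5': DEAD (a not in live set ['c'])
Stmt 3 'y = c * 0': KEEP (y is live); live-in = ['c']
Stmt 4 'v = a': DEAD (v not in live set ['y'])
Stmt 5 'b = c * 0': DEAD (b not in live set ['y'])
Stmt 6 'z = 9': DEAD (z not in live set ['y'])
Stmt 7 't = 4 - 0': DEAD (t not in live set ['y'])
Stmt 8 'return y': KEEP (return); live-in = ['y']
Removed statement numbers: [2, 4, 5, 6, 7]
Surviving IR:
  c = 6
  y = c * 0
  return y

Answer: 2 4 5 6 7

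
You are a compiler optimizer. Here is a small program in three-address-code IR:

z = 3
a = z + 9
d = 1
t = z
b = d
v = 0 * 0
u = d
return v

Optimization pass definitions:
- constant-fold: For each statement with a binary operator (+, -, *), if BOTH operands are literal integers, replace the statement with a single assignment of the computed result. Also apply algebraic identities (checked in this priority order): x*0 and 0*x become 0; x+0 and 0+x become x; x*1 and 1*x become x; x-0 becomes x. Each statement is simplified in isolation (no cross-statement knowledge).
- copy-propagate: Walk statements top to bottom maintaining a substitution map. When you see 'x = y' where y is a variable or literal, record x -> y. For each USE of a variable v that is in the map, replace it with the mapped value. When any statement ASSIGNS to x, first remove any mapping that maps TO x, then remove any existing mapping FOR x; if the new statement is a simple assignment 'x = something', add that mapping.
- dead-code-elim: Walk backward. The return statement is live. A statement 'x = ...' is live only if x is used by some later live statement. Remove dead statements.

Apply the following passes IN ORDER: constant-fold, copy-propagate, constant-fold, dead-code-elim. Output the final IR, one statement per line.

Answer: return 0

Derivation:
Initial IR:
  z = 3
  a = z + 9
  d = 1
  t = z
  b = d
  v = 0 * 0
  u = d
  return v
After constant-fold (8 stmts):
  z = 3
  a = z + 9
  d = 1
  t = z
  b = d
  v = 0
  u = d
  return v
After copy-propagate (8 stmts):
  z = 3
  a = 3 + 9
  d = 1
  t = 3
  b = 1
  v = 0
  u = 1
  return 0
After constant-fold (8 stmts):
  z = 3
  a = 12
  d = 1
  t = 3
  b = 1
  v = 0
  u = 1
  return 0
After dead-code-elim (1 stmts):
  return 0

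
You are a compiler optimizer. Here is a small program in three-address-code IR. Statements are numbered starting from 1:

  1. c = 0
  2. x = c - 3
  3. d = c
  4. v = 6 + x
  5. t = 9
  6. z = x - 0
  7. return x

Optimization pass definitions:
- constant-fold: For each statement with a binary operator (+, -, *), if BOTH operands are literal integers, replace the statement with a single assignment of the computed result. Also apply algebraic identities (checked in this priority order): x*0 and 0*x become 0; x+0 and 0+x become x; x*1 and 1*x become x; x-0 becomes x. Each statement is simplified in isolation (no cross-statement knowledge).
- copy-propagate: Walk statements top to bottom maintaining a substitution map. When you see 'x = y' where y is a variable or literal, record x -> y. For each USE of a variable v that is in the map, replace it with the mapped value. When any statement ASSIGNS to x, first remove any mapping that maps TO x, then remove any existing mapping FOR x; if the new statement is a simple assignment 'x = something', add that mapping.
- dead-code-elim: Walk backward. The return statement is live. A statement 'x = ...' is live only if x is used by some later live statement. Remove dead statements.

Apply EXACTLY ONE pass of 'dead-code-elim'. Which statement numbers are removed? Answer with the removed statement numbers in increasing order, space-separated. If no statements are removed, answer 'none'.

Backward liveness scan:
Stmt 1 'c = 0': KEEP (c is live); live-in = []
Stmt 2 'x = c - 3': KEEP (x is live); live-in = ['c']
Stmt 3 'd = c': DEAD (d not in live set ['x'])
Stmt 4 'v = 6 + x': DEAD (v not in live set ['x'])
Stmt 5 't = 9': DEAD (t not in live set ['x'])
Stmt 6 'z = x - 0': DEAD (z not in live set ['x'])
Stmt 7 'return x': KEEP (return); live-in = ['x']
Removed statement numbers: [3, 4, 5, 6]
Surviving IR:
  c = 0
  x = c - 3
  return x

Answer: 3 4 5 6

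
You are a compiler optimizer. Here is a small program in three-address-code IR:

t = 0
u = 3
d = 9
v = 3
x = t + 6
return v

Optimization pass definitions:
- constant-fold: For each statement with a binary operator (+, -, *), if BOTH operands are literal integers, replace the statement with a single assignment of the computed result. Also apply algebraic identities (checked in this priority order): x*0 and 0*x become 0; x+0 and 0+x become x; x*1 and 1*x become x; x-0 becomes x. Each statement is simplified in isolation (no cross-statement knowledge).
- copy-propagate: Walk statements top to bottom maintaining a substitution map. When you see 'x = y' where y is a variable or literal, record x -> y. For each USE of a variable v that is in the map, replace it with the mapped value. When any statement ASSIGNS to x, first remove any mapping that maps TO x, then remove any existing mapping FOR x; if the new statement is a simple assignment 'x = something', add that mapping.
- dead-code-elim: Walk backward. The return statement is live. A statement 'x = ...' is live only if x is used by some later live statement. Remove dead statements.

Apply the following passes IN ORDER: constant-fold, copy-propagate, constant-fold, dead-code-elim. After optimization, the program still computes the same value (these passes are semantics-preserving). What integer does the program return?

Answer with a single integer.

Answer: 3

Derivation:
Initial IR:
  t = 0
  u = 3
  d = 9
  v = 3
  x = t + 6
  return v
After constant-fold (6 stmts):
  t = 0
  u = 3
  d = 9
  v = 3
  x = t + 6
  return v
After copy-propagate (6 stmts):
  t = 0
  u = 3
  d = 9
  v = 3
  x = 0 + 6
  return 3
After constant-fold (6 stmts):
  t = 0
  u = 3
  d = 9
  v = 3
  x = 6
  return 3
After dead-code-elim (1 stmts):
  return 3
Evaluate:
  t = 0  =>  t = 0
  u = 3  =>  u = 3
  d = 9  =>  d = 9
  v = 3  =>  v = 3
  x = t + 6  =>  x = 6
  return v = 3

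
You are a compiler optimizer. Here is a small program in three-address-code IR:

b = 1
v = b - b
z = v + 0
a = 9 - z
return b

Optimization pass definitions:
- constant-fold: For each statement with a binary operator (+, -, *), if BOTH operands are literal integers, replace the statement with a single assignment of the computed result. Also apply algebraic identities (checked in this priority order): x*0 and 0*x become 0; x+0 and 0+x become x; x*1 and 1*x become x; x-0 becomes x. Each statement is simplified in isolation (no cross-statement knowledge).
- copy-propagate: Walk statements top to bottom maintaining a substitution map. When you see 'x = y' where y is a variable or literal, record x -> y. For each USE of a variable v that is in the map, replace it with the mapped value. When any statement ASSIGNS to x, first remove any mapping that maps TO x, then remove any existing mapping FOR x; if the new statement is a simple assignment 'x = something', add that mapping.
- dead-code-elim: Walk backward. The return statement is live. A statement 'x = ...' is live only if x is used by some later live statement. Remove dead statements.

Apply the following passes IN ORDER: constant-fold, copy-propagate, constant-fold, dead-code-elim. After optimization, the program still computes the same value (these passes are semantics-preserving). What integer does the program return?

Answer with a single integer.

Initial IR:
  b = 1
  v = b - b
  z = v + 0
  a = 9 - z
  return b
After constant-fold (5 stmts):
  b = 1
  v = b - b
  z = v
  a = 9 - z
  return b
After copy-propagate (5 stmts):
  b = 1
  v = 1 - 1
  z = v
  a = 9 - v
  return 1
After constant-fold (5 stmts):
  b = 1
  v = 0
  z = v
  a = 9 - v
  return 1
After dead-code-elim (1 stmts):
  return 1
Evaluate:
  b = 1  =>  b = 1
  v = b - b  =>  v = 0
  z = v + 0  =>  z = 0
  a = 9 - z  =>  a = 9
  return b = 1

Answer: 1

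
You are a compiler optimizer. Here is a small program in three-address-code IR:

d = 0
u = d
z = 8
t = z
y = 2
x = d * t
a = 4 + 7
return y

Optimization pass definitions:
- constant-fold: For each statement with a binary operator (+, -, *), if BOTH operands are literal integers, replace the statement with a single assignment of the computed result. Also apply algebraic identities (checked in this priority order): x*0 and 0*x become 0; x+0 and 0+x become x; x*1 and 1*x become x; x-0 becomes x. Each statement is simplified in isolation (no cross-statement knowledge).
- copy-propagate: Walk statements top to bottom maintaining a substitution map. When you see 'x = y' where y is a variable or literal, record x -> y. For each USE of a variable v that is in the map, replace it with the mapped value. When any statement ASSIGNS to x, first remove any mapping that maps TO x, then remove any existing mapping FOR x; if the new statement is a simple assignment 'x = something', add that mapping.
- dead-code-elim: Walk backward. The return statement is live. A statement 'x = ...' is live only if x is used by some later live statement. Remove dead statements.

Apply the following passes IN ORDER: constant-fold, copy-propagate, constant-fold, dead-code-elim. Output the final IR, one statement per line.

Answer: return 2

Derivation:
Initial IR:
  d = 0
  u = d
  z = 8
  t = z
  y = 2
  x = d * t
  a = 4 + 7
  return y
After constant-fold (8 stmts):
  d = 0
  u = d
  z = 8
  t = z
  y = 2
  x = d * t
  a = 11
  return y
After copy-propagate (8 stmts):
  d = 0
  u = 0
  z = 8
  t = 8
  y = 2
  x = 0 * 8
  a = 11
  return 2
After constant-fold (8 stmts):
  d = 0
  u = 0
  z = 8
  t = 8
  y = 2
  x = 0
  a = 11
  return 2
After dead-code-elim (1 stmts):
  return 2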